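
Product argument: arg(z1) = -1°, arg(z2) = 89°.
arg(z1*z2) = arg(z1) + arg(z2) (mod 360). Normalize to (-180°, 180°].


arg(z1*z2) = -1° + 89° = 88°
Normalized to (-180°, 180°]: 88°

88°


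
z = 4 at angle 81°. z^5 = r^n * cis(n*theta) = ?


r^5 = 4^5 = 1024
n*theta = 5*81° = 405° = 45° (mod 360)
a = 1024*cos(45°) = 724.0773
b = 1024*sin(45°) = 724.0773

1024 cis(45°) = 724.0773 + 724.0773i


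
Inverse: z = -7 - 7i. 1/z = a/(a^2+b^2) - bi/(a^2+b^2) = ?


|z|^2 = 49+49 = 98
1/z = (-7 + 7i)/98

1/z = -0.0714 + 0.0714i


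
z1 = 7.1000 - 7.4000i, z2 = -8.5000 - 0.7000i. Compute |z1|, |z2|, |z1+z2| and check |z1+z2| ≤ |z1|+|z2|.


|z1| = sqrt(7.1^2 + (-7.4)^2) = sqrt(105.17) = 10.2552
|z2| = sqrt((-8.5)^2 + (-0.7)^2) = sqrt(72.74) = 8.5288
z1+z2 = -1.4000 - 8.1000i
|z1+z2| = sqrt(67.57) = 8.2201
|z1|+|z2| = 10.2552 + 8.5288 = 18.7840

|z1+z2| = 8.2201 ≤ |z1|+|z2| = 18.7840 (verified)


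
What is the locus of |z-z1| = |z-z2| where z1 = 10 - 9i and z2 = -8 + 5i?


Equal distances means the locus is the perpendicular bisector of z1 and z2.
Midpoint = ((10+(-8))/2, (-9+5)/2) = (1.0000, -2.0000)

Perpendicular bisector through (1.0000, -2.0000)


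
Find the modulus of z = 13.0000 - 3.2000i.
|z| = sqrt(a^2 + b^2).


|z| = sqrt(13^2 + (-3.2)^2) = sqrt(169 + 10.24) = sqrt(179.24) = 13.3881

|z| = 13.3881


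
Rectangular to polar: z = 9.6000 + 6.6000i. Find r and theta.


r = sqrt(92.16+43.56) = sqrt(135.72) = 11.6499
theta = atan2(6.6, 9.6) = 34.5085 degrees

r = 11.6499, theta = 34.5085 degrees


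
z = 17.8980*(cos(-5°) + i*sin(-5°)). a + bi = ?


a = 17.8980*cos(-5°) = 17.8980*0.996195 = 17.8299
b = 17.8980*sin(-5°) = 17.8980*(-0.087156) = -1.5599

17.8299 - 1.5599i


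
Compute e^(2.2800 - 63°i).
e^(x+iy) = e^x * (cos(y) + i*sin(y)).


e^2.2800 = 9.7767
cos(-63°) = 0.45399
sin(-63°) = -0.89101
Real = 9.7767*0.45399 = 4.4385
Imag = 9.7767*(-0.89101) = -8.7111

4.4385 - 8.7111i


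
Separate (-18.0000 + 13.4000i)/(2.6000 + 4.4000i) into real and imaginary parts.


Multiply by conjugate: (-18.0000 + 13.4000i)(2.6000 - 4.4000i) / (2.6^2 + 4.4^2)
Numerator real = -18*2.6 + 13.4*4.4 = 12.16
Numerator imag = 13.4*2.6 - (-18)*4.4 = 114.04
Denominator = 26.12
Re(z) = 12.16/26.12 = 0.4655
Im(z) = 114.04/26.12 = 4.3660

Re(z) = 0.4655, Im(z) = 4.3660


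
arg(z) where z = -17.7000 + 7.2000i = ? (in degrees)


Re = -17.7, Im = 7.2
arg = atan2(7.2, -17.7) = 157.8645 degrees

arg(z) = 157.8645 degrees


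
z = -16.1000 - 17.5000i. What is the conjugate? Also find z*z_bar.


z_bar = -16.1000 + 17.5000i
z*z_bar = (-16.1)^2 + (-17.5)^2 = 259.21 + 306.25 = 565.46

z_bar = -16.1000 + 17.5000i, z*z_bar = 565.46


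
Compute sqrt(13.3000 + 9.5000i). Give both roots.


|z| = sqrt(176.89+90.25) = 16.3444
sqrt((|z|+a)/2) = sqrt((16.3444+13.3)/2) = sqrt(14.8222) = 3.8500
sqrt((|z|-a)/2) = sqrt((16.3444-13.3)/2) = sqrt(1.5222) = 1.2338

±(3.8500 + 1.2338i) i.e. 3.8500 + 1.2338i and -3.8500 - 1.2338i


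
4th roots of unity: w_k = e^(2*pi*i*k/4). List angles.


The 4th roots of unity are cis(360k/4°) for k=0..3
Angle step = 360/4 = 90°
Primitive root: cis(90°)
Primitive root = 0 + 1.0000i

4 roots at angles: 0°, 90°, 180°, 270°


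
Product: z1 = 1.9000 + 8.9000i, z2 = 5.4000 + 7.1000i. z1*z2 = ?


Real = 1.9*5.4 - 8.9*7.1 = 10.26 - 63.19 = -52.93
Imag = 1.9*7.1 + 5.4*8.9 = 13.49 + 48.06 = 61.55

-52.9300 + 61.5500i


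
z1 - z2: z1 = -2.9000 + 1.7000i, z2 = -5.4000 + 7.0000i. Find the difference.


Real: -2.9 + 5.4 = 2.5
Imag: 1.7 - 7 = -5.3

2.5000 - 5.3000i


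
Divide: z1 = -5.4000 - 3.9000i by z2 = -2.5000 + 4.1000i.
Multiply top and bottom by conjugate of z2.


Conjugate of z2 = -2.5000 - 4.1000i
Numerator: (-5.4000 - 3.9000i)(-2.5000 - 4.1000i) = -2.4900 + 31.8900i
Denominator: (-2.5)^2 + 4.1^2 = 23.06
Result = (-2.4900 + 31.8900i)/23.06

-0.1080 + 1.3829i


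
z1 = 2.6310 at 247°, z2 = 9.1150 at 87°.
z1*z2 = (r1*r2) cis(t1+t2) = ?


r = 2.6310 * 9.1150 = 23.9816
theta = 247° + 87° = 334° = 334° (mod 360)

23.9816 cis(334°)


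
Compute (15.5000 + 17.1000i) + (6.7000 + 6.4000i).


Real: 15.5 + 6.7 = 22.2
Imag: 17.1 + 6.4 = 23.5

22.2000 + 23.5000i


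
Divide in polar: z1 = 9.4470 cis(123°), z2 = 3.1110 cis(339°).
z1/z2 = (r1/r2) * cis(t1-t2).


r = 9.4470 / 3.1110 = 3.0366
theta = 123° - 339° = -216° = 144° (mod 360)

3.0366 cis(144°)


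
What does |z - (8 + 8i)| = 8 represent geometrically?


|z - z0| = r is a circle with center z0 and radius r.
Center = (8, 8), radius = 8

Circle with center (8, 8) and radius 8


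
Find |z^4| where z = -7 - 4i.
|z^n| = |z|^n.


|z| = sqrt(49+16) = sqrt(65) = 8.0623
|z^4| = |z|^4 = (sqrt(65))^4 = 65^2 = 4225

|z^4| = 4225


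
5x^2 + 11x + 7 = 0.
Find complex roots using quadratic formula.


disc = 11^2 - 4*5*7 = 121 - 140 = -19
sqrt(|disc|) = sqrt(19) = 4.3589
Real part = -11/(2*5) = -1.1000
Imag part = 4.3589/(2*5) = 0.4359

-1.1000 ± 0.4359i


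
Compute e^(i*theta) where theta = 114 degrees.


cos(114°) = -0.4067
sin(114°) = 0.9135

e^(i*114°) = -0.4067 + 0.9135i


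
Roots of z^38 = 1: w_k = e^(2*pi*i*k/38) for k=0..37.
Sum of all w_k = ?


The sum of all 38th roots of unity is 0.
Geometric series: (1 - w^38)/(1 - w) = (1-1)/(1-w) = 0 since w^38 = 1, w ≠ 1.
Alternatively: coefficient of z^37 in z^38 - 1 is 0.

0


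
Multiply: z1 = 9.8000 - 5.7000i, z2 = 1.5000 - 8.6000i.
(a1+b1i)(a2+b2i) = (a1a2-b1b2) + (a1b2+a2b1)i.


Real = 9.8*1.5 - (-5.7)*(-8.6) = 14.7 - 49.02 = -34.32
Imag = 9.8*(-8.6) + 1.5*(-5.7) = -84.28 - (8.55) = -92.83

-34.3200 - 92.8300i


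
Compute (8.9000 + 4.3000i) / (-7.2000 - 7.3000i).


Conjugate of z2 = -7.2000 + 7.3000i
Numerator: (8.9000 + 4.3000i)(-7.2000 + 7.3000i) = -95.4700 + 34.0100i
Denominator: (-7.2)^2 + (-7.3)^2 = 105.13
Result = (-95.4700 + 34.0100i)/105.13

-0.9081 + 0.3235i


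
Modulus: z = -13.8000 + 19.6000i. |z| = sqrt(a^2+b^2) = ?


|z| = sqrt((-13.8)^2 + 19.6^2) = sqrt(190.44 + 384.16) = sqrt(574.6) = 23.9708

|z| = 23.9708


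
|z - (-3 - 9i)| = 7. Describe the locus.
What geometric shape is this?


|z - z0| = r is a circle with center z0 and radius r.
Center = (-3, -9), radius = 7

Circle with center (-3, -9) and radius 7


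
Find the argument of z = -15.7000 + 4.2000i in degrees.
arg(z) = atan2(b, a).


Re = -15.7, Im = 4.2
arg = atan2(4.2, -15.7) = 165.0232 degrees

arg(z) = 165.0232 degrees


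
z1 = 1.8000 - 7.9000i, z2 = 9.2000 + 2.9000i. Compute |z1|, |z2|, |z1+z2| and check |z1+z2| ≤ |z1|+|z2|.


|z1| = sqrt(1.8^2 + (-7.9)^2) = sqrt(65.65) = 8.1025
|z2| = sqrt(9.2^2 + 2.9^2) = sqrt(93.05) = 9.6462
z1+z2 = 11.0000 - 5.0000i
|z1+z2| = sqrt(146) = 12.0830
|z1|+|z2| = 8.1025 + 9.6462 = 17.7487

|z1+z2| = 12.0830 ≤ |z1|+|z2| = 17.7487 (verified)


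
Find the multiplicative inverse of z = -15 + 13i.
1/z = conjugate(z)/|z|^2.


|z|^2 = 225+169 = 394
1/z = (-15 - 13i)/394

1/z = -0.0381 - 0.0330i


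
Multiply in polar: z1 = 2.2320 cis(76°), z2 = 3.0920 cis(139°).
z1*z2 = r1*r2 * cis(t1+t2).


r = 2.2320 * 3.0920 = 6.9013
theta = 76° + 139° = 215° = 215° (mod 360)

6.9013 cis(215°)


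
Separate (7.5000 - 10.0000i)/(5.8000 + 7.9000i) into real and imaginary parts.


Multiply by conjugate: (7.5000 - 10.0000i)(5.8000 - 7.9000i) / (5.8^2 + 7.9^2)
Numerator real = 7.5*5.8 - (10)*7.9 = -35.5
Numerator imag = -10*5.8 - 7.5*7.9 = -117.25
Denominator = 96.05
Re(z) = -35.5/96.05 = -0.3696
Im(z) = -117.25/96.05 = -1.2207

Re(z) = -0.3696, Im(z) = -1.2207


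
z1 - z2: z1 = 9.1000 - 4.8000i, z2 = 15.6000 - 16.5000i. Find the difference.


Real: 9.1 - 15.6 = -6.5
Imag: -4.8 + 16.5 = 11.7

-6.5000 + 11.7000i


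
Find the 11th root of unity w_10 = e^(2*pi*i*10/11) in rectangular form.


Angle = 360*10/11 = 327.2727°
a = cos(327.2727°) = 0.8413
b = sin(327.2727°) = -0.5406

0.8413 - 0.5406i


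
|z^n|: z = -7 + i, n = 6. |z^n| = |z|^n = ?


|z| = sqrt(49+1) = sqrt(50) = 7.0711
|z^6| = |z|^6 = (sqrt(50))^6 = 50^3 = 125000

|z^6| = 125000


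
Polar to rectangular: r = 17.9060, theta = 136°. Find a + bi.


a = 17.9060*cos(136°) = 17.9060*(-0.71934) = -12.8805
b = 17.9060*sin(136°) = 17.9060*0.69466 = 12.4386

-12.8805 + 12.4386i


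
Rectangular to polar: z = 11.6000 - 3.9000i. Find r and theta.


r = sqrt(134.56+15.21) = sqrt(149.77) = 12.2381
theta = atan2(-3.9, 11.6) = -18.5830 degrees

r = 12.2381, theta = -18.5830 degrees


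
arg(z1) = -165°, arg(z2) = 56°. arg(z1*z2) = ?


arg(z1*z2) = -165° + 56° = -109°
Normalized to (-180°, 180°]: -109°

-109°


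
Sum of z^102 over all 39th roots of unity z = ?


The roots are w_k = w^k with w = e^(2*pi*i/39), and (w^k)^102 = (w^102)^k.
So S = 1 + u + u^2 + ... + u^(38) with u = w^102.
102 = 2*39 + 24, so 102 is not a multiple of 39: u = (w^39)^2 * w^24 = w^24 ≠ 1 (w is a primitive 39th root), while u^39 = (w^39)^102 = 1.
Geometric series: S = (1 - u^39)/(1 - u) = (1 - 1)/(1 - u) = 0

S = 0


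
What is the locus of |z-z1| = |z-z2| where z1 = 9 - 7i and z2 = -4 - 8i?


Equal distances means the locus is the perpendicular bisector of z1 and z2.
Midpoint = ((9+(-4))/2, (-7+(-8))/2) = (2.5000, -7.5000)

Perpendicular bisector through (2.5000, -7.5000)


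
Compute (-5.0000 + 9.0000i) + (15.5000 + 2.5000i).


Real: -5 + 15.5 = 10.5
Imag: 9 + 2.5 = 11.5

10.5000 + 11.5000i


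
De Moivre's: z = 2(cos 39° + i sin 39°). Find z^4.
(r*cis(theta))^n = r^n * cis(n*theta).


r^4 = 2^4 = 16
n*theta = 4*39° = 156° = 156° (mod 360)
a = 16*cos(156°) = -14.6167
b = 16*sin(156°) = 6.5078

16 cis(156°) = -14.6167 + 6.5078i


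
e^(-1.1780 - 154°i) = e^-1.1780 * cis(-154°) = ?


e^-1.1780 = 0.3079
cos(-154°) = -0.8988
sin(-154°) = -0.4384
Real = 0.3079*(-0.8988) = -0.2767
Imag = 0.3079*(-0.4384) = -0.1350

-0.2767 - 0.1350i


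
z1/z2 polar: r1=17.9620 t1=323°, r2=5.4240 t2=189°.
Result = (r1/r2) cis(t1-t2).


r = 17.9620 / 5.4240 = 3.3116
theta = 323° - 189° = 134° = 134° (mod 360)

3.3116 cis(134°)


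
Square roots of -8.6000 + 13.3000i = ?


|z| = sqrt(73.96+176.89) = 15.8382
sqrt((|z|+a)/2) = sqrt((15.8382+(-8.6))/2) = sqrt(3.6191) = 1.9024
sqrt((|z|-a)/2) = sqrt((15.8382-(-8.6))/2) = sqrt(12.2191) = 3.4956

±(1.9024 + 3.4956i) i.e. 1.9024 + 3.4956i and -1.9024 - 3.4956i


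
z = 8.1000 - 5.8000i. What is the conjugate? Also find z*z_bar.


z_bar = 8.1000 + 5.8000i
z*z_bar = 8.1^2 + (-5.8)^2 = 65.61 + 33.64 = 99.25

z_bar = 8.1000 + 5.8000i, z*z_bar = 99.25


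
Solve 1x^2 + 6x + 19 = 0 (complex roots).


disc = 6^2 - 4*1*19 = 36 - 76 = -40
sqrt(|disc|) = sqrt(40) = 6.3246
Real part = -6/(2*1) = -3.0000
Imag part = 6.3246/(2*1) = 3.1623

-3.0000 ± 3.1623i


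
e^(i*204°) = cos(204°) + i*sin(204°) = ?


cos(204°) = -0.9135
sin(204°) = -0.4067

e^(i*204°) = -0.9135 - 0.4067i


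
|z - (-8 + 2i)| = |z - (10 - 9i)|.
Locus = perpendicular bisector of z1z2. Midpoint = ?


Equal distances means the locus is the perpendicular bisector of z1 and z2.
Midpoint = ((-8+10)/2, (2+(-9))/2) = (1.0000, -3.5000)

Perpendicular bisector through (1.0000, -3.5000)


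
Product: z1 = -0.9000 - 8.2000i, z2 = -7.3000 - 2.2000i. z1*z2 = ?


Real = -0.9*(-7.3) - (-8.2)*(-2.2) = 6.57 - 18.04 = -11.47
Imag = -0.9*(-2.2) - (7.3)*(-8.2) = 1.98 + 59.86 = 61.84

-11.4700 + 61.8400i


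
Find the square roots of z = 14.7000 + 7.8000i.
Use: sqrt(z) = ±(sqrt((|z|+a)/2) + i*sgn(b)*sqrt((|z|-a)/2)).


|z| = sqrt(216.09+60.84) = 16.6412
sqrt((|z|+a)/2) = sqrt((16.6412+14.7)/2) = sqrt(15.6706) = 3.9586
sqrt((|z|-a)/2) = sqrt((16.6412-14.7)/2) = sqrt(0.9706) = 0.9852

±(3.9586 + 0.9852i) i.e. 3.9586 + 0.9852i and -3.9586 - 0.9852i


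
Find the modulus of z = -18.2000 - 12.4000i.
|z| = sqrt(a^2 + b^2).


|z| = sqrt((-18.2)^2 + (-12.4)^2) = sqrt(331.24 + 153.76) = sqrt(485) = 22.0227

|z| = 22.0227


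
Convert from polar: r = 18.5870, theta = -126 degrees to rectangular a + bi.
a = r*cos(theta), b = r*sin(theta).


a = 18.5870*cos(-126°) = 18.5870*(-0.587785) = -10.9252
b = 18.5870*sin(-126°) = 18.5870*(-0.809017) = -15.0372

-10.9252 - 15.0372i


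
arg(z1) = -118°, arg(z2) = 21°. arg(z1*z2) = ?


arg(z1*z2) = -118° + 21° = -97°
Normalized to (-180°, 180°]: -97°

-97°


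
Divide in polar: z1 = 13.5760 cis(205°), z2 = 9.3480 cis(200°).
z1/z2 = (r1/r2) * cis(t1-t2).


r = 13.5760 / 9.3480 = 1.4523
theta = 205° - 200° = 5° = 5° (mod 360)

1.4523 cis(5°)


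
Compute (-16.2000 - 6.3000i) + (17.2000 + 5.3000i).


Real: -16.2 + 17.2 = 1
Imag: -6.3 + 5.3 = -1

1.0000 - i


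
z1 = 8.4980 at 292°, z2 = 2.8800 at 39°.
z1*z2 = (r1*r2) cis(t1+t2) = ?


r = 8.4980 * 2.8800 = 24.4742
theta = 292° + 39° = 331° = 331° (mod 360)

24.4742 cis(331°)


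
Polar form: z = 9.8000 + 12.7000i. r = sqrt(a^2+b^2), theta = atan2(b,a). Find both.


r = sqrt(96.04+161.29) = sqrt(257.33) = 16.0415
theta = atan2(12.7, 9.8) = 52.3443 degrees

r = 16.0415, theta = 52.3443 degrees


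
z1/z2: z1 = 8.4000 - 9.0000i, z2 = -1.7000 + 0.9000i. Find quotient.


Conjugate of z2 = -1.7000 - 0.9000i
Numerator: (8.4000 - 9.0000i)(-1.7000 - 0.9000i) = -22.3800 + 7.7400i
Denominator: (-1.7)^2 + 0.9^2 = 3.7
Result = (-22.3800 + 7.7400i)/3.7

-6.0486 + 2.0919i


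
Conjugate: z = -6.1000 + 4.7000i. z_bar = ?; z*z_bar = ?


z_bar = -6.1000 - 4.7000i
z*z_bar = (-6.1)^2 + 4.7^2 = 37.21 + 22.09 = 59.3

z_bar = -6.1000 - 4.7000i, z*z_bar = 59.3


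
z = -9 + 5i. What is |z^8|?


|z| = sqrt(81+25) = sqrt(106) = 10.2956
|z^8| = |z|^8 = (sqrt(106))^8 = 106^4 = 126247696

|z^8| = 126247696


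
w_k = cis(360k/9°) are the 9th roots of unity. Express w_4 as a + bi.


Angle = 360*4/9 = 160°
a = cos(160°) = -0.9397
b = sin(160°) = 0.3420

-0.9397 + 0.3420i


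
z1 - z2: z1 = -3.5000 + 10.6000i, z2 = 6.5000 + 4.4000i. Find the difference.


Real: -3.5 - 6.5 = -10
Imag: 10.6 - 4.4 = 6.2

-10.0000 + 6.2000i


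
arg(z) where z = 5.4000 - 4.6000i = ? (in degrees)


Re = 5.4, Im = -4.6
arg = atan2(-4.6, 5.4) = -40.4261 degrees

arg(z) = -40.4261 degrees


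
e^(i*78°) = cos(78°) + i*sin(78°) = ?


cos(78°) = 0.2079
sin(78°) = 0.9781

e^(i*78°) = 0.2079 + 0.9781i


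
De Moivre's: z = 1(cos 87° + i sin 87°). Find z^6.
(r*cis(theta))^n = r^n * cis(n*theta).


r^6 = 1^6 = 1
n*theta = 6*87° = 522° = 162° (mod 360)
a = 1*cos(162°) = -0.9511
b = 1*sin(162°) = 0.3090

1 cis(162°) = -0.9511 + 0.3090i


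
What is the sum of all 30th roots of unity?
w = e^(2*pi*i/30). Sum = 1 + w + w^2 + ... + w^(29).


The sum of all 30th roots of unity is 0.
Geometric series: (1 - w^30)/(1 - w) = (1-1)/(1-w) = 0 since w^30 = 1, w ≠ 1.
Alternatively: coefficient of z^29 in z^30 - 1 is 0.

0


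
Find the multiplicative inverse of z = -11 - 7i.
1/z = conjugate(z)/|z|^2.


|z|^2 = 121+49 = 170
1/z = (-11 + 7i)/170

1/z = -0.0647 + 0.0412i


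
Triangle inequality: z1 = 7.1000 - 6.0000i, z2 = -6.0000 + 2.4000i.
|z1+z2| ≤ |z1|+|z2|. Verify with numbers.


|z1| = sqrt(7.1^2 + (-6)^2) = sqrt(86.41) = 9.2957
|z2| = sqrt((-6)^2 + 2.4^2) = sqrt(41.76) = 6.4622
z1+z2 = 1.1000 - 3.6000i
|z1+z2| = sqrt(14.17) = 3.7643
|z1|+|z2| = 9.2957 + 6.4622 = 15.7579

|z1+z2| = 3.7643 ≤ |z1|+|z2| = 15.7579 (verified)


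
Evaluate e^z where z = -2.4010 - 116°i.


e^-2.4010 = 0.09063
cos(-116°) = -0.4384
sin(-116°) = -0.8988
Real = 0.09063*(-0.4384) = -0.0397
Imag = 0.09063*(-0.8988) = -0.0815

-0.0397 - 0.0815i


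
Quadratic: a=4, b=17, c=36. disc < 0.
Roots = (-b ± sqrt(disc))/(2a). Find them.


disc = 17^2 - 4*4*36 = 289 - 576 = -287
sqrt(|disc|) = sqrt(287) = 16.9411
Real part = -17/(2*4) = -2.1250
Imag part = 16.9411/(2*4) = 2.1176

-2.1250 ± 2.1176i


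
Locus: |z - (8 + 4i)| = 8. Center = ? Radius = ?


|z - z0| = r is a circle with center z0 and radius r.
Center = (8, 4), radius = 8

Circle with center (8, 4) and radius 8


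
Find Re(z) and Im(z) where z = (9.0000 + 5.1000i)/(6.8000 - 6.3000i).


Multiply by conjugate: (9.0000 + 5.1000i)(6.8000 + 6.3000i) / (6.8^2 + (-6.3)^2)
Numerator real = 9*6.8 + 5.1*(-6.3) = 29.07
Numerator imag = 5.1*6.8 - 9*(-6.3) = 91.38
Denominator = 85.93
Re(z) = 29.07/85.93 = 0.3383
Im(z) = 91.38/85.93 = 1.0634

Re(z) = 0.3383, Im(z) = 1.0634


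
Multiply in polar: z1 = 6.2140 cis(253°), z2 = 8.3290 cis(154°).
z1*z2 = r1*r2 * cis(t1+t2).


r = 6.2140 * 8.3290 = 51.7564
theta = 253° + 154° = 407° = 47° (mod 360)

51.7564 cis(47°)


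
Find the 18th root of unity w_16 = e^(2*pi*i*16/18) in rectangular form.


Angle = 360*16/18 = 320°
a = cos(320°) = 0.7660
b = sin(320°) = -0.6428

0.7660 - 0.6428i


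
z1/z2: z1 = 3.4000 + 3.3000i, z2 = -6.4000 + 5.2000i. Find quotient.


Conjugate of z2 = -6.4000 - 5.2000i
Numerator: (3.4000 + 3.3000i)(-6.4000 - 5.2000i) = -4.6000 - 38.8000i
Denominator: (-6.4)^2 + 5.2^2 = 68
Result = (-4.6000 - 38.8000i)/68

-0.0676 - 0.5706i


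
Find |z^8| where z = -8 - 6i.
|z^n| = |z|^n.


|z| = sqrt(64+36) = sqrt(100) = 10
|z^8| = |z|^8 = 10^8 = 100000000

|z^8| = 100000000


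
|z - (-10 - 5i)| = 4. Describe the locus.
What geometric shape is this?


|z - z0| = r is a circle with center z0 and radius r.
Center = (-10, -5), radius = 4

Circle with center (-10, -5) and radius 4


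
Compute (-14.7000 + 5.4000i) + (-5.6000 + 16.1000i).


Real: -14.7 - 5.6 = -20.3
Imag: 5.4 + 16.1 = 21.5

-20.3000 + 21.5000i


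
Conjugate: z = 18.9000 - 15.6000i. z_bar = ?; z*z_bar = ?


z_bar = 18.9000 + 15.6000i
z*z_bar = 18.9^2 + (-15.6)^2 = 357.21 + 243.36 = 600.57

z_bar = 18.9000 + 15.6000i, z*z_bar = 600.57


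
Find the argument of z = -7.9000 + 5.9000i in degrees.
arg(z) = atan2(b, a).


Re = -7.9, Im = 5.9
arg = atan2(5.9, -7.9) = 143.2463 degrees

arg(z) = 143.2463 degrees


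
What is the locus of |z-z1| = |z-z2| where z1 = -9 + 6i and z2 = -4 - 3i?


Equal distances means the locus is the perpendicular bisector of z1 and z2.
Midpoint = ((-9+(-4))/2, (6+(-3))/2) = (-6.5000, 1.5000)

Perpendicular bisector through (-6.5000, 1.5000)


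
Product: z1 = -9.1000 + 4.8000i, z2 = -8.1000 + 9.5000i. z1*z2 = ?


Real = -9.1*(-8.1) - 4.8*9.5 = 73.71 - 45.6 = 28.11
Imag = -9.1*9.5 - (8.1)*4.8 = -86.45 - (38.88) = -125.33

28.1100 - 125.3300i


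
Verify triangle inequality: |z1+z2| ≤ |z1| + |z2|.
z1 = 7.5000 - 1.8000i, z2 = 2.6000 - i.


|z1| = sqrt(7.5^2 + (-1.8)^2) = sqrt(59.49) = 7.7130
|z2| = sqrt(2.6^2 + (-1)^2) = sqrt(7.76) = 2.7857
z1+z2 = 10.1000 - 2.8000i
|z1+z2| = sqrt(109.85) = 10.4809
|z1|+|z2| = 7.7130 + 2.7857 = 10.4987

|z1+z2| = 10.4809 ≤ |z1|+|z2| = 10.4987 (verified)


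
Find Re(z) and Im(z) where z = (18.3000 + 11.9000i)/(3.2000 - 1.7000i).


Multiply by conjugate: (18.3000 + 11.9000i)(3.2000 + 1.7000i) / (3.2^2 + (-1.7)^2)
Numerator real = 18.3*3.2 + 11.9*(-1.7) = 38.33
Numerator imag = 11.9*3.2 - 18.3*(-1.7) = 69.19
Denominator = 13.13
Re(z) = 38.33/13.13 = 2.9193
Im(z) = 69.19/13.13 = 5.2696

Re(z) = 2.9193, Im(z) = 5.2696


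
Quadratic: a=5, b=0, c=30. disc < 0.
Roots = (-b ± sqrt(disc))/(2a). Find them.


disc = 0^2 - 4*5*30 = 0 - 600 = -600
sqrt(|disc|) = sqrt(600) = 24.4949
Real part = 0/(2*5) = 0
Imag part = 24.4949/(2*5) = 2.4495

0 ± 2.4495i


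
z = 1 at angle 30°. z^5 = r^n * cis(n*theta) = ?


r^5 = 1^5 = 1
n*theta = 5*30° = 150° = 150° (mod 360)
a = 1*cos(150°) = -0.8660
b = 1*sin(150°) = 0.5000

1 cis(150°) = -0.8660 + 0.5000i


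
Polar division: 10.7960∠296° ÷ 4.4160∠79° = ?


r = 10.7960 / 4.4160 = 2.4447
theta = 296° - 79° = 217° = 217° (mod 360)

2.4447 cis(217°)


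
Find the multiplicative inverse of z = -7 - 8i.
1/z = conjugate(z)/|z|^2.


|z|^2 = 49+64 = 113
1/z = (-7 + 8i)/113

1/z = -0.0619 + 0.0708i


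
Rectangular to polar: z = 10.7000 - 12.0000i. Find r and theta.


r = sqrt(114.49+144) = sqrt(258.49) = 16.0776
theta = atan2(-12, 10.7) = -48.2777 degrees

r = 16.0776, theta = -48.2777 degrees


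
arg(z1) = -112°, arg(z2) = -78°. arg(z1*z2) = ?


arg(z1*z2) = -112° - 78° = -190°
Normalized to (-180°, 180°]: 170°

170°


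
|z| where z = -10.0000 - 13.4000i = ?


|z| = sqrt((-10)^2 + (-13.4)^2) = sqrt(100 + 179.56) = sqrt(279.56) = 16.7200

|z| = 16.7200


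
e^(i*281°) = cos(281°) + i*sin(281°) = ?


cos(281°) = 0.1908
sin(281°) = -0.9816

e^(i*281°) = 0.1908 - 0.9816i


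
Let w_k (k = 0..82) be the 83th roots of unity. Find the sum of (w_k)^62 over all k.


The roots are w_k = w^k with w = e^(2*pi*i/83), and (w^k)^62 = (w^62)^k.
So S = 1 + u + u^2 + ... + u^(82) with u = w^62.
62 = 0*83 + 62, so 62 is not a multiple of 83: u = w^62 ≠ 1 (w is a primitive 83th root), while u^83 = (w^83)^62 = 1.
Geometric series: S = (1 - u^83)/(1 - u) = (1 - 1)/(1 - u) = 0

S = 0


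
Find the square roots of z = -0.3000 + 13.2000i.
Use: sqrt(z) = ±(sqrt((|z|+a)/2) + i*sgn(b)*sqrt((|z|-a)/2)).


|z| = sqrt(0.09+174.24) = 13.2034
sqrt((|z|+a)/2) = sqrt((13.2034+(-0.3))/2) = sqrt(6.4517) = 2.5400
sqrt((|z|-a)/2) = sqrt((13.2034-(-0.3))/2) = sqrt(6.7517) = 2.5984

±(2.5400 + 2.5984i) i.e. 2.5400 + 2.5984i and -2.5400 - 2.5984i


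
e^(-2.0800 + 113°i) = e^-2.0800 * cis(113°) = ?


e^-2.0800 = 0.1249
cos(113°) = -0.3907
sin(113°) = 0.9205
Real = 0.1249*(-0.3907) = -0.0488
Imag = 0.1249*0.9205 = 0.1150

-0.0488 + 0.1150i


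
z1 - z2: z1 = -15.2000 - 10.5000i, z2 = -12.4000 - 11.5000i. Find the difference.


Real: -15.2 + 12.4 = -2.8
Imag: -10.5 + 11.5 = 1

-2.8000 + i


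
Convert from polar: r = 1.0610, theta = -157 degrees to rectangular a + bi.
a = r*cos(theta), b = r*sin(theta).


a = 1.0610*cos(-157°) = 1.0610*(-0.9205) = -0.9767
b = 1.0610*sin(-157°) = 1.0610*(-0.39073) = -0.4146

-0.9767 - 0.4146i


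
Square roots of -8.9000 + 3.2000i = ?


|z| = sqrt(79.21+10.24) = 9.4578
sqrt((|z|+a)/2) = sqrt((9.4578+(-8.9))/2) = sqrt(0.2789) = 0.5281
sqrt((|z|-a)/2) = sqrt((9.4578-(-8.9))/2) = sqrt(9.1789) = 3.0297

±(0.5281 + 3.0297i) i.e. 0.5281 + 3.0297i and -0.5281 - 3.0297i


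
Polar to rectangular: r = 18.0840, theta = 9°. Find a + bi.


a = 18.0840*cos(9°) = 18.0840*0.98769 = 17.8614
b = 18.0840*sin(9°) = 18.0840*0.156434 = 2.8290

17.8614 + 2.8290i


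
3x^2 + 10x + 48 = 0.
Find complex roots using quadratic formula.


disc = 10^2 - 4*3*48 = 100 - 576 = -476
sqrt(|disc|) = sqrt(476) = 21.8174
Real part = -10/(2*3) = -1.6667
Imag part = 21.8174/(2*3) = 3.6362

-1.6667 ± 3.6362i


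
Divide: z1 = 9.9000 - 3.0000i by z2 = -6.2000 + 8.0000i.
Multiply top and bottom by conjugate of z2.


Conjugate of z2 = -6.2000 - 8.0000i
Numerator: (9.9000 - 3.0000i)(-6.2000 - 8.0000i) = -85.3800 - 60.6000i
Denominator: (-6.2)^2 + 8^2 = 102.44
Result = (-85.3800 - 60.6000i)/102.44

-0.8335 - 0.5916i


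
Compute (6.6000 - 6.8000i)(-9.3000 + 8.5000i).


Real = 6.6*(-9.3) - (-6.8)*8.5 = -61.38 - (-57.8) = -3.58
Imag = 6.6*8.5 - (9.3)*(-6.8) = 56.1 + 63.24 = 119.34

-3.5800 + 119.3400i


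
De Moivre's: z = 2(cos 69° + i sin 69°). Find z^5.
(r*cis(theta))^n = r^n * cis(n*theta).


r^5 = 2^5 = 32
n*theta = 5*69° = 345° = 345° (mod 360)
a = 32*cos(345°) = 30.9096
b = 32*sin(345°) = -8.2822

32 cis(345°) = 30.9096 - 8.2822i


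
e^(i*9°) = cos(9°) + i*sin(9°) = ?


cos(9°) = 0.9877
sin(9°) = 0.1564

e^(i*9°) = 0.9877 + 0.1564i


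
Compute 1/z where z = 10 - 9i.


|z|^2 = 100+81 = 181
1/z = (10 + 9i)/181

1/z = 0.0552 + 0.0497i


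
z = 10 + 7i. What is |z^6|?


|z| = sqrt(100+49) = sqrt(149) = 12.2066
|z^6| = |z|^6 = (sqrt(149))^6 = 149^3 = 3307949

|z^6| = 3307949


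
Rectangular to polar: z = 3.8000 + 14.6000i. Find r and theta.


r = sqrt(14.44+213.16) = sqrt(227.6) = 15.0864
theta = atan2(14.6, 3.8) = 75.4111 degrees

r = 15.0864, theta = 75.4111 degrees


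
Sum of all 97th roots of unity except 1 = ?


With w = e^(2*pi*i/97), all 97 of the 97th roots of unity w^0 = 1, w, ..., w^(96) sum to 0: 1 + w + ... + w^(96) = (1 - w^97)/(1 - w) = 0 since w^97 = 1, w ≠ 1.
Removing the root 1: w + w^2 + ... + w^(96) = 0 - 1 = -1

Sum = -1


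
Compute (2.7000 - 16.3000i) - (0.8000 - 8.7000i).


Real: 2.7 - 0.8 = 1.9
Imag: -16.3 + 8.7 = -7.6

1.9000 - 7.6000i


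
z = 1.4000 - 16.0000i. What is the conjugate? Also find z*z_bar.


z_bar = 1.4000 + 16.0000i
z*z_bar = 1.4^2 + (-16)^2 = 1.96 + 256 = 257.96

z_bar = 1.4000 + 16.0000i, z*z_bar = 257.96


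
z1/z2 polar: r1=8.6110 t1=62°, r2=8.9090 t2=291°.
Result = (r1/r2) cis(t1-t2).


r = 8.6110 / 8.9090 = 0.9666
theta = 62° - 291° = -229° = 131° (mod 360)

0.9666 cis(131°)


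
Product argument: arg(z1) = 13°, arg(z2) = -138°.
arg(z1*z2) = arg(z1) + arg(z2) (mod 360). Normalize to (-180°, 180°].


arg(z1*z2) = 13° - 138° = -125°
Normalized to (-180°, 180°]: -125°

-125°


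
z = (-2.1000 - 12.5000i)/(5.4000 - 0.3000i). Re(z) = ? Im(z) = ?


Multiply by conjugate: (-2.1000 - 12.5000i)(5.4000 + 0.3000i) / (5.4^2 + (-0.3)^2)
Numerator real = -2.1*5.4 - (12.5)*(-0.3) = -7.59
Numerator imag = -12.5*5.4 - (-2.1)*(-0.3) = -68.13
Denominator = 29.25
Re(z) = -7.59/29.25 = -0.2595
Im(z) = -68.13/29.25 = -2.3292

Re(z) = -0.2595, Im(z) = -2.3292


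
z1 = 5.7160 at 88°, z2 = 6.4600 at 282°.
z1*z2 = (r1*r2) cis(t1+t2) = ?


r = 5.7160 * 6.4600 = 36.9254
theta = 88° + 282° = 370° = 10° (mod 360)

36.9254 cis(10°)


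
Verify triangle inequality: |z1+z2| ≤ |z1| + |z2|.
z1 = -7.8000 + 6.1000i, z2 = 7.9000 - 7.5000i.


|z1| = sqrt((-7.8)^2 + 6.1^2) = sqrt(98.05) = 9.9020
|z2| = sqrt(7.9^2 + (-7.5)^2) = sqrt(118.66) = 10.8931
z1+z2 = 0.1000 - 1.4000i
|z1+z2| = sqrt(1.97) = 1.4036
|z1|+|z2| = 9.9020 + 10.8931 = 20.7951

|z1+z2| = 1.4036 ≤ |z1|+|z2| = 20.7951 (verified)


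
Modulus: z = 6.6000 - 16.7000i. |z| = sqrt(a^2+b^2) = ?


|z| = sqrt(6.6^2 + (-16.7)^2) = sqrt(43.56 + 278.89) = sqrt(322.45) = 17.9569

|z| = 17.9569


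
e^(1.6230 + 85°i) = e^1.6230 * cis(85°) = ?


e^1.6230 = 5.0683
cos(85°) = 0.087156
sin(85°) = 0.9962
Real = 5.0683*0.087156 = 0.4417
Imag = 5.0683*0.9962 = 5.0490

0.4417 + 5.0490i


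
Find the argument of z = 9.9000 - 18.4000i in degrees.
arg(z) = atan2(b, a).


Re = 9.9, Im = -18.4
arg = atan2(-18.4, 9.9) = -61.7178 degrees

arg(z) = -61.7178 degrees


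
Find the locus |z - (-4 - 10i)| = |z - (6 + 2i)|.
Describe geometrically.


Equal distances means the locus is the perpendicular bisector of z1 and z2.
Midpoint = ((-4+6)/2, (-10+2)/2) = (1.0000, -4.0000)

Perpendicular bisector through (1.0000, -4.0000)


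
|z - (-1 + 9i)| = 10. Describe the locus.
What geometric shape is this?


|z - z0| = r is a circle with center z0 and radius r.
Center = (-1, 9), radius = 10

Circle with center (-1, 9) and radius 10


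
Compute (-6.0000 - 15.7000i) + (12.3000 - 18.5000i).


Real: -6 + 12.3 = 6.3
Imag: -15.7 - 18.5 = -34.2

6.3000 - 34.2000i


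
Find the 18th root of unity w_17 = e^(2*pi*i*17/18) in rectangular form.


Angle = 360*17/18 = 340°
a = cos(340°) = 0.9397
b = sin(340°) = -0.3420

0.9397 - 0.3420i


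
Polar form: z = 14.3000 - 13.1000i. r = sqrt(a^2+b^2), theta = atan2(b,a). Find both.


r = sqrt(204.49+171.61) = sqrt(376.1) = 19.3933
theta = atan2(-13.1, 14.3) = -42.4923 degrees

r = 19.3933, theta = -42.4923 degrees


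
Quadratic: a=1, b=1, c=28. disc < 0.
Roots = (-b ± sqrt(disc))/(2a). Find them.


disc = 1^2 - 4*1*28 = 1 - 112 = -111
sqrt(|disc|) = sqrt(111) = 10.5357
Real part = -1/(2*1) = -0.5000
Imag part = 10.5357/(2*1) = 5.2678

-0.5000 ± 5.2678i


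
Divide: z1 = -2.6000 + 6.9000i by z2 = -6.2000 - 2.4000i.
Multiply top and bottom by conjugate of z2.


Conjugate of z2 = -6.2000 + 2.4000i
Numerator: (-2.6000 + 6.9000i)(-6.2000 + 2.4000i) = -0.4400 - 49.0200i
Denominator: (-6.2)^2 + (-2.4)^2 = 44.2
Result = (-0.4400 - 49.0200i)/44.2

-0.0100 - 1.1090i


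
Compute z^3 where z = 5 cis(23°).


r^3 = 5^3 = 125
n*theta = 3*23° = 69° = 69° (mod 360)
a = 125*cos(69°) = 44.7960
b = 125*sin(69°) = 116.6976

125 cis(69°) = 44.7960 + 116.6976i


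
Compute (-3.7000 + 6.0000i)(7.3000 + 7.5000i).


Real = -3.7*7.3 - 6*7.5 = -27.01 - 45 = -72.01
Imag = -3.7*7.5 + 7.3*6 = -27.75 + 43.8 = 16.05

-72.0100 + 16.0500i


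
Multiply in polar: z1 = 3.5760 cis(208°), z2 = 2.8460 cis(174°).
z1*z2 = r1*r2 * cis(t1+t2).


r = 3.5760 * 2.8460 = 10.1773
theta = 208° + 174° = 382° = 22° (mod 360)

10.1773 cis(22°)


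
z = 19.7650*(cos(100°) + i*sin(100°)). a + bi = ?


a = 19.7650*cos(100°) = 19.7650*(-0.17365) = -3.4322
b = 19.7650*sin(100°) = 19.7650*0.984808 = 19.4647

-3.4322 + 19.4647i


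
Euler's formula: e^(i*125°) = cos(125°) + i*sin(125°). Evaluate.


cos(125°) = -0.5736
sin(125°) = 0.8192

e^(i*125°) = -0.5736 + 0.8192i


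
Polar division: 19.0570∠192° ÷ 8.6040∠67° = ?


r = 19.0570 / 8.6040 = 2.2149
theta = 192° - 67° = 125° = 125° (mod 360)

2.2149 cis(125°)


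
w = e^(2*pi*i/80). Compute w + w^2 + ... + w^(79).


With w = e^(2*pi*i/80), all 80 of the 80th roots of unity w^0 = 1, w, ..., w^(79) sum to 0: 1 + w + ... + w^(79) = (1 - w^80)/(1 - w) = 0 since w^80 = 1, w ≠ 1.
Removing the root 1: w + w^2 + ... + w^(79) = 0 - 1 = -1

Sum = -1


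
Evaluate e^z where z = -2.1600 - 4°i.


e^-2.1600 = 0.1153
cos(-4°) = 0.9976
sin(-4°) = -0.0698
Real = 0.1153*0.9976 = 0.1150
Imag = 0.1153*(-0.0698) = -0.0080

0.1150 - 0.0080i


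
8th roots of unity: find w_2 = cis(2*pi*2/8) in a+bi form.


Angle = 360*2/8 = 90°
a = cos(90°) = 0
b = sin(90°) = 1.0000

0 + 1.0000i


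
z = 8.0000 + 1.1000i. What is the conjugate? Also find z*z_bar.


z_bar = 8.0000 - 1.1000i
z*z_bar = 8^2 + 1.1^2 = 64 + 1.21 = 65.21

z_bar = 8.0000 - 1.1000i, z*z_bar = 65.21


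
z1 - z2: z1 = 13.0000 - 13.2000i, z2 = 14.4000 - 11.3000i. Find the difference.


Real: 13 - 14.4 = -1.4
Imag: -13.2 + 11.3 = -1.9

-1.4000 - 1.9000i


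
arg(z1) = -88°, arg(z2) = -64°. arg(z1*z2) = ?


arg(z1*z2) = -88° - 64° = -152°
Normalized to (-180°, 180°]: -152°

-152°


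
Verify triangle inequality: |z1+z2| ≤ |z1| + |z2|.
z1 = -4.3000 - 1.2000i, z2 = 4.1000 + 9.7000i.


|z1| = sqrt((-4.3)^2 + (-1.2)^2) = sqrt(19.93) = 4.4643
|z2| = sqrt(4.1^2 + 9.7^2) = sqrt(110.9) = 10.5309
z1+z2 = -0.2000 + 8.5000i
|z1+z2| = sqrt(72.29) = 8.5024
|z1|+|z2| = 4.4643 + 10.5309 = 14.9952

|z1+z2| = 8.5024 ≤ |z1|+|z2| = 14.9952 (verified)


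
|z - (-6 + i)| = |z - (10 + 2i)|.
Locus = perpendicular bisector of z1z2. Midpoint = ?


Equal distances means the locus is the perpendicular bisector of z1 and z2.
Midpoint = ((-6+10)/2, (1+2)/2) = (2.0000, 1.5000)

Perpendicular bisector through (2.0000, 1.5000)


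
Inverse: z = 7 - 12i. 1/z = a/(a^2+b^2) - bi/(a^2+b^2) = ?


|z|^2 = 49+144 = 193
1/z = (7 + 12i)/193

1/z = 0.0363 + 0.0622i


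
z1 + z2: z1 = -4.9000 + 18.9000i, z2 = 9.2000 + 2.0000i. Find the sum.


Real: -4.9 + 9.2 = 4.3
Imag: 18.9 + 2 = 20.9

4.3000 + 20.9000i


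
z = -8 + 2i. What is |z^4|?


|z| = sqrt(64+4) = sqrt(68) = 8.2462
|z^4| = |z|^4 = (sqrt(68))^4 = 68^2 = 4624

|z^4| = 4624


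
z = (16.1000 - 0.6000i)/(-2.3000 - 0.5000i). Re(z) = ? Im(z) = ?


Multiply by conjugate: (16.1000 - 0.6000i)(-2.3000 + 0.5000i) / ((-2.3)^2 + (-0.5)^2)
Numerator real = 16.1*(-2.3) - (0.6)*(-0.5) = -36.73
Numerator imag = -0.6*(-2.3) - 16.1*(-0.5) = 9.43
Denominator = 5.54
Re(z) = -36.73/5.54 = -6.6300
Im(z) = 9.43/5.54 = 1.7022

Re(z) = -6.6300, Im(z) = 1.7022


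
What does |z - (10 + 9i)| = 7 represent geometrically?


|z - z0| = r is a circle with center z0 and radius r.
Center = (10, 9), radius = 7

Circle with center (10, 9) and radius 7


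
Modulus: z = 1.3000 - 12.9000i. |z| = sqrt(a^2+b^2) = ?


|z| = sqrt(1.3^2 + (-12.9)^2) = sqrt(1.69 + 166.41) = sqrt(168.1) = 12.9653

|z| = 12.9653


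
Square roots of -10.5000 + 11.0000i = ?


|z| = sqrt(110.25+121) = 15.2069
sqrt((|z|+a)/2) = sqrt((15.2069+(-10.5))/2) = sqrt(2.3535) = 1.5341
sqrt((|z|-a)/2) = sqrt((15.2069-(-10.5))/2) = sqrt(12.8535) = 3.5852

±(1.5341 + 3.5852i) i.e. 1.5341 + 3.5852i and -1.5341 - 3.5852i


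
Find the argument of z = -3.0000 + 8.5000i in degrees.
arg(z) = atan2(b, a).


Re = -3, Im = 8.5
arg = atan2(8.5, -3) = 109.4400 degrees

arg(z) = 109.4400 degrees


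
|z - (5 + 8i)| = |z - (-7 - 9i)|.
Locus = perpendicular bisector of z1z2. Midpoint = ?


Equal distances means the locus is the perpendicular bisector of z1 and z2.
Midpoint = ((5+(-7))/2, (8+(-9))/2) = (-1.0000, -0.5000)

Perpendicular bisector through (-1.0000, -0.5000)


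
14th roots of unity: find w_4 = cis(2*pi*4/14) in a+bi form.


Angle = 360*4/14 = 102.8571°
a = cos(102.8571°) = -0.2225
b = sin(102.8571°) = 0.9749

-0.2225 + 0.9749i


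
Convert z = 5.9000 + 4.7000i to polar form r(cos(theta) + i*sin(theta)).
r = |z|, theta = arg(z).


r = sqrt(34.81+22.09) = sqrt(56.9) = 7.5432
theta = atan2(4.7, 5.9) = 38.5412 degrees

r = 7.5432, theta = 38.5412 degrees


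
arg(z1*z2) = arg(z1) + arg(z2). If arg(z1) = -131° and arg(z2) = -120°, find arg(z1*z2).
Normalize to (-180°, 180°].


arg(z1*z2) = -131° - 120° = -251°
Normalized to (-180°, 180°]: 109°

109°


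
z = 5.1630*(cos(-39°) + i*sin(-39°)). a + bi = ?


a = 5.1630*cos(-39°) = 5.1630*0.77715 = 4.0124
b = 5.1630*sin(-39°) = 5.1630*(-0.62932) = -3.2492

4.0124 - 3.2492i


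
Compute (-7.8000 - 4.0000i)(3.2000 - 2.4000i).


Real = -7.8*3.2 - (-4)*(-2.4) = -24.96 - 9.6 = -34.56
Imag = -7.8*(-2.4) + 3.2*(-4) = 18.72 - (12.8) = 5.92

-34.5600 + 5.9200i


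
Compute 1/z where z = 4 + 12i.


|z|^2 = 16+144 = 160
1/z = (4 - 12i)/160

1/z = 0.0250 - 0.0750i


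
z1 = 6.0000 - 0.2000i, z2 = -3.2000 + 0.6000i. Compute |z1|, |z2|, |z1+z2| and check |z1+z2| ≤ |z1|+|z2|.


|z1| = sqrt(6^2 + (-0.2)^2) = sqrt(36.04) = 6.0033
|z2| = sqrt((-3.2)^2 + 0.6^2) = sqrt(10.6) = 3.2558
z1+z2 = 2.8000 + 0.4000i
|z1+z2| = sqrt(8) = 2.8284
|z1|+|z2| = 6.0033 + 3.2558 = 9.2591

|z1+z2| = 2.8284 ≤ |z1|+|z2| = 9.2591 (verified)


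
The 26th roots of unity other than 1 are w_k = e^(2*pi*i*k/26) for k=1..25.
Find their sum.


With w = e^(2*pi*i/26), all 26 of the 26th roots of unity w^0 = 1, w, ..., w^(25) sum to 0: 1 + w + ... + w^(25) = (1 - w^26)/(1 - w) = 0 since w^26 = 1, w ≠ 1.
Removing the root 1: w + w^2 + ... + w^(25) = 0 - 1 = -1

Sum = -1


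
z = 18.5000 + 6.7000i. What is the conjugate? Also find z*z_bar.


z_bar = 18.5000 - 6.7000i
z*z_bar = 18.5^2 + 6.7^2 = 342.25 + 44.89 = 387.14

z_bar = 18.5000 - 6.7000i, z*z_bar = 387.14


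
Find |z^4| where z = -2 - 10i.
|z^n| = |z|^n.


|z| = sqrt(4+100) = sqrt(104) = 10.1980
|z^4| = |z|^4 = (sqrt(104))^4 = 104^2 = 10816

|z^4| = 10816


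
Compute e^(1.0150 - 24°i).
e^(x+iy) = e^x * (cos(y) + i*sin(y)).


e^1.0150 = 2.7594
cos(-24°) = 0.91355
sin(-24°) = -0.4067366
Real = 2.7594*0.91355 = 2.5208
Imag = 2.7594*(-0.4067366) = -1.1223

2.5208 - 1.1223i


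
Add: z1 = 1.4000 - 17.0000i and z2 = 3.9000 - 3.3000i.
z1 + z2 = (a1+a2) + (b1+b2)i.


Real: 1.4 + 3.9 = 5.3
Imag: -17 - 3.3 = -20.3

5.3000 - 20.3000i


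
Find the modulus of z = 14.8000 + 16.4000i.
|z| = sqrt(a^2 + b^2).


|z| = sqrt(14.8^2 + 16.4^2) = sqrt(219.04 + 268.96) = sqrt(488) = 22.0907

|z| = 22.0907


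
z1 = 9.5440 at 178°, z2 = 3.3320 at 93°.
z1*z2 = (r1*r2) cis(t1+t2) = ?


r = 9.5440 * 3.3320 = 31.8006
theta = 178° + 93° = 271° = 271° (mod 360)

31.8006 cis(271°)


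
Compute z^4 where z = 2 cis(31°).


r^4 = 2^4 = 16
n*theta = 4*31° = 124° = 124° (mod 360)
a = 16*cos(124°) = -8.9471
b = 16*sin(124°) = 13.2646

16 cis(124°) = -8.9471 + 13.2646i


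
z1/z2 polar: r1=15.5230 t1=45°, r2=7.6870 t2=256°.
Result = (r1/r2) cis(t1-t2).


r = 15.5230 / 7.6870 = 2.0194
theta = 45° - 256° = -211° = 149° (mod 360)

2.0194 cis(149°)


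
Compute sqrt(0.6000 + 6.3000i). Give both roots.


|z| = sqrt(0.36+39.69) = 6.3285
sqrt((|z|+a)/2) = sqrt((6.3285+0.6)/2) = sqrt(3.4643) = 1.8613
sqrt((|z|-a)/2) = sqrt((6.3285-0.6)/2) = sqrt(2.8643) = 1.6924

±(1.8613 + 1.6924i) i.e. 1.8613 + 1.6924i and -1.8613 - 1.6924i


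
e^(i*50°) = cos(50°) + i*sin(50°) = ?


cos(50°) = 0.6428
sin(50°) = 0.7660

e^(i*50°) = 0.6428 + 0.7660i


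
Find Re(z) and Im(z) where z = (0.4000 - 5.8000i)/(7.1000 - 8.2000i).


Multiply by conjugate: (0.4000 - 5.8000i)(7.1000 + 8.2000i) / (7.1^2 + (-8.2)^2)
Numerator real = 0.4*7.1 - (5.8)*(-8.2) = 50.4
Numerator imag = -5.8*7.1 - 0.4*(-8.2) = -37.9
Denominator = 117.65
Re(z) = 50.4/117.65 = 0.4284
Im(z) = -37.9/117.65 = -0.3221

Re(z) = 0.4284, Im(z) = -0.3221


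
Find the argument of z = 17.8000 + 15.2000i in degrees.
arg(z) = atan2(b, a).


Re = 17.8, Im = 15.2
arg = atan2(15.2, 17.8) = 40.4951 degrees

arg(z) = 40.4951 degrees


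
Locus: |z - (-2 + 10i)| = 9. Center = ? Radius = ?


|z - z0| = r is a circle with center z0 and radius r.
Center = (-2, 10), radius = 9

Circle with center (-2, 10) and radius 9


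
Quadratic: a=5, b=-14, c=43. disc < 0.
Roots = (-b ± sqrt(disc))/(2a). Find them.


disc = (-14)^2 - 4*5*43 = 196 - 860 = -664
sqrt(|disc|) = sqrt(664) = 25.7682
Real part = 14/(2*5) = 1.4000
Imag part = 25.7682/(2*5) = 2.5768

1.4000 ± 2.5768i


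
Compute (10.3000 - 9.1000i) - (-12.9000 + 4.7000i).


Real: 10.3 + 12.9 = 23.2
Imag: -9.1 - 4.7 = -13.8

23.2000 - 13.8000i


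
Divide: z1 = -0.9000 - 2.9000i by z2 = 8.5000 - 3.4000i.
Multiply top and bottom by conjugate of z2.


Conjugate of z2 = 8.5000 + 3.4000i
Numerator: (-0.9000 - 2.9000i)(8.5000 + 3.4000i) = 2.2100 - 27.7100i
Denominator: 8.5^2 + (-3.4)^2 = 83.81
Result = (2.2100 - 27.7100i)/83.81

0.0264 - 0.3306i


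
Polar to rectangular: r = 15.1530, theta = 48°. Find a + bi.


a = 15.1530*cos(48°) = 15.1530*0.66913 = 10.1393
b = 15.1530*sin(48°) = 15.1530*0.743145 = 11.2609

10.1393 + 11.2609i


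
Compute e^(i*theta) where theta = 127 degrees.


cos(127°) = -0.6018
sin(127°) = 0.7986

e^(i*127°) = -0.6018 + 0.7986i


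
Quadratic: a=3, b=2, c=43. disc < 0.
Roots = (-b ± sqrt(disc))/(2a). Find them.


disc = 2^2 - 4*3*43 = 4 - 516 = -512
sqrt(|disc|) = sqrt(512) = 22.6274
Real part = -2/(2*3) = -0.3333
Imag part = 22.6274/(2*3) = 3.7712

-0.3333 ± 3.7712i


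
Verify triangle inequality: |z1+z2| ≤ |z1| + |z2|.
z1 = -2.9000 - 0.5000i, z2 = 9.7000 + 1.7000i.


|z1| = sqrt((-2.9)^2 + (-0.5)^2) = sqrt(8.66) = 2.9428
|z2| = sqrt(9.7^2 + 1.7^2) = sqrt(96.98) = 9.8478
z1+z2 = 6.8000 + 1.2000i
|z1+z2| = sqrt(47.68) = 6.9051
|z1|+|z2| = 2.9428 + 9.8478 = 12.7906

|z1+z2| = 6.9051 ≤ |z1|+|z2| = 12.7906 (verified)


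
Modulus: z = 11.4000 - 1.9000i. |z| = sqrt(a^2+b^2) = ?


|z| = sqrt(11.4^2 + (-1.9)^2) = sqrt(129.96 + 3.61) = sqrt(133.57) = 11.5572

|z| = 11.5572


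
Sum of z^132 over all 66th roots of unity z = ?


The roots are w_k = w^k with w = e^(2*pi*i/66), and (w^k)^132 = (w^132)^k.
So S = 1 + u + u^2 + ... + u^(65) with u = w^132.
132 = 2*66 + 0, so 132 is a multiple of 66 and u = (w^66)^2 = 1.
Every one of the 66 terms equals 1: S = 66

S = 66


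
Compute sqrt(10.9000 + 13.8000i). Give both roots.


|z| = sqrt(118.81+190.44) = 17.5855
sqrt((|z|+a)/2) = sqrt((17.5855+10.9)/2) = sqrt(14.2428) = 3.7740
sqrt((|z|-a)/2) = sqrt((17.5855-10.9)/2) = sqrt(3.3428) = 1.8283

±(3.7740 + 1.8283i) i.e. 3.7740 + 1.8283i and -3.7740 - 1.8283i
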